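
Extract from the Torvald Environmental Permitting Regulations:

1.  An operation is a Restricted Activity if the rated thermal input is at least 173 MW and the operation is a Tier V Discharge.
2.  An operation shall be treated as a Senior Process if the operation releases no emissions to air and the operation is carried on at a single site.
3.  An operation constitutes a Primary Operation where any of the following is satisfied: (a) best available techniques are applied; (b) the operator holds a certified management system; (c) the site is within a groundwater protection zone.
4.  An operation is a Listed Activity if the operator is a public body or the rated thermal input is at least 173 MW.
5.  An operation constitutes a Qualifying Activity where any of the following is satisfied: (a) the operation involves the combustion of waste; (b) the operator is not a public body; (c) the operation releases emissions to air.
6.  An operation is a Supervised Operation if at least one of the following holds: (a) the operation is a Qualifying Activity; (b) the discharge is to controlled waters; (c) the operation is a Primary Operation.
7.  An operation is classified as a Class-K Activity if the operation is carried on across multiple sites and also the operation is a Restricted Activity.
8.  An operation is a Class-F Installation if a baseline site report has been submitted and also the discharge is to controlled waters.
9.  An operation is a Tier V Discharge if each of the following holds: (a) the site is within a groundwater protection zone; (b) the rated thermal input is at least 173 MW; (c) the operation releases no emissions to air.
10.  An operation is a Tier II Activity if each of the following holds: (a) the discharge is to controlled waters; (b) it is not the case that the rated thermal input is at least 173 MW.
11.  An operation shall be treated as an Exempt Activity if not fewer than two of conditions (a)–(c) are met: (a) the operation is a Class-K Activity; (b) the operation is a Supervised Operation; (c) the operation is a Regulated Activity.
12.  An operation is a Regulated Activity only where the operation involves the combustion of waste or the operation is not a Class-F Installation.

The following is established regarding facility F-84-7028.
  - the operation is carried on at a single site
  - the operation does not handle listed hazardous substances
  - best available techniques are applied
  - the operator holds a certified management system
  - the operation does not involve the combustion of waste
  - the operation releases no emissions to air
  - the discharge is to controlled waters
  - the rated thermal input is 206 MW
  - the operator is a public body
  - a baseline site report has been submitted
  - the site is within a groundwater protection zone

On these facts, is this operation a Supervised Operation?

Under paragraph 5: the operation involves the combustion of waste? no; or the operator is not a public body? no; or the operation releases emissions to air? no. So the operation is not a Qualifying Activity.
Under paragraph 3: best available techniques are applied? yes; or the operator holds a certified management system? yes; or the site is within a groundwater protection zone? yes. So the operation is a Primary Operation.
Under paragraph 6: Qualifying Activity (paragraph 5)? no; or the discharge is to controlled waters? yes; or Primary Operation (paragraph 3)? yes. So the operation is a Supervised Operation.

Yes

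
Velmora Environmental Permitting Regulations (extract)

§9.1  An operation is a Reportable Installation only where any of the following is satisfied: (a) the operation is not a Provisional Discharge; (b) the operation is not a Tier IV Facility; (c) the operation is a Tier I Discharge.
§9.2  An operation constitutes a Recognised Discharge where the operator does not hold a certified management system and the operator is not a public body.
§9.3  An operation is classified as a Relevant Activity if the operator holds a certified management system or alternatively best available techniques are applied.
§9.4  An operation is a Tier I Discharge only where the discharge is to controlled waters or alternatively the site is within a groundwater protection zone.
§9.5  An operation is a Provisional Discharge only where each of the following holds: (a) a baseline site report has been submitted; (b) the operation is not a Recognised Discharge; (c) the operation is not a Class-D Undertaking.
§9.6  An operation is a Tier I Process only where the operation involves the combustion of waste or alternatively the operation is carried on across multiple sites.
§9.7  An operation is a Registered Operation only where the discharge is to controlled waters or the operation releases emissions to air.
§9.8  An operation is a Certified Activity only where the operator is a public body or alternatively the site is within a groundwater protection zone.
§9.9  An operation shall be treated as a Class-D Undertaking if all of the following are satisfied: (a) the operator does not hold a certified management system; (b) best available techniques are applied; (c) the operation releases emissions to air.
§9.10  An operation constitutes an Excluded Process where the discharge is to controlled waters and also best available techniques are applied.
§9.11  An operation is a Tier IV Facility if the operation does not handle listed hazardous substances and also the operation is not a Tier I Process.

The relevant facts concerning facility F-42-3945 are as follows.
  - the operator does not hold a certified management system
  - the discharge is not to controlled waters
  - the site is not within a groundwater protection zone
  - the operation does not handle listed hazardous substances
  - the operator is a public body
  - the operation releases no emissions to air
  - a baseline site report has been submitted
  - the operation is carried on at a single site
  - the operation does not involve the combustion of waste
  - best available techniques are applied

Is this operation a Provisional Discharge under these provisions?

Yes

Under §9.2: the operator does not hold a certified management system? yes; and the operator is not a public body? no. So the operation is not a Recognised Discharge.
Under §9.9: the operator does not hold a certified management system? yes; and best available techniques are applied? yes; and the operation releases emissions to air? no. So the operation is not a Class-D Undertaking.
Under §9.5: a baseline site report has been submitted? yes; and not a Recognised Discharge (§9.2)? yes; and not a Class-D Undertaking (§9.9)? yes. So the operation is a Provisional Discharge.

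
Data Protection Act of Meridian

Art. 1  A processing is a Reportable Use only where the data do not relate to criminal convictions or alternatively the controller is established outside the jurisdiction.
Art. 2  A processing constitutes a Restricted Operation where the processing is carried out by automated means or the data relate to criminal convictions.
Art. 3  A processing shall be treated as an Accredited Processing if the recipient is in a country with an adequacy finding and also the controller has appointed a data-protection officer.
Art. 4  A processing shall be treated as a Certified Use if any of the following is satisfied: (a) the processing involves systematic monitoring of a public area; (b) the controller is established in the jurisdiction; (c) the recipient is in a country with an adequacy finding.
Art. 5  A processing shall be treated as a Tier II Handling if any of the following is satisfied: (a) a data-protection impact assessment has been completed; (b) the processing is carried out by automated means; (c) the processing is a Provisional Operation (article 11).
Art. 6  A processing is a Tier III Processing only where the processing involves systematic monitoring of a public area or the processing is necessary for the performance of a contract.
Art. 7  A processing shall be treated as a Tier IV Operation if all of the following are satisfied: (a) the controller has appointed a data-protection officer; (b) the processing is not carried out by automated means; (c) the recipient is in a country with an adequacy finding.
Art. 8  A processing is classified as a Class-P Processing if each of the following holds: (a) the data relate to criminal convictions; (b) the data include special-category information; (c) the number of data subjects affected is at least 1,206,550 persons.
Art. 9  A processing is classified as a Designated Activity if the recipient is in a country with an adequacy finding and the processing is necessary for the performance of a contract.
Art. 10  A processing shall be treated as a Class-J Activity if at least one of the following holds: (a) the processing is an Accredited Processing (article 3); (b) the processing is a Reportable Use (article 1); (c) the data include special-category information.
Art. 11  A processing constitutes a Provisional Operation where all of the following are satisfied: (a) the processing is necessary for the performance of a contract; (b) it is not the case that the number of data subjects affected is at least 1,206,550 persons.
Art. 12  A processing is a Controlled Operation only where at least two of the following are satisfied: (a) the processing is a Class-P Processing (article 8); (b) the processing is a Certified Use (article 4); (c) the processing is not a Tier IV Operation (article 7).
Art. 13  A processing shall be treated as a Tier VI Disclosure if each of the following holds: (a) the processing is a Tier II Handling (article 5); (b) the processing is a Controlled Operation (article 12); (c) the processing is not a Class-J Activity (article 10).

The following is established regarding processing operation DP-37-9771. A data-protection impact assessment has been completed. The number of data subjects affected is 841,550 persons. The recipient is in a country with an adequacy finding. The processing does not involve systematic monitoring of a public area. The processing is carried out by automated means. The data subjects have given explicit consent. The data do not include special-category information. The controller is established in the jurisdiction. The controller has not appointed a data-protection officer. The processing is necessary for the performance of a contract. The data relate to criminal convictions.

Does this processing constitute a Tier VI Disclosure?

Yes

article 11 — Provisional Operation: [the processing is necessary for the performance of a contract? yes] AND [number of data subjects affected: 841,550 persons ≥ 1,206,550 persons? no, so negated condition yes] → satisfied.
article 5 — Tier II Handling: [a data-protection impact assessment has been completed? yes] OR [the processing is carried out by automated means? yes] OR [Provisional Operation (article 11)? yes] → satisfied.
article 8 — Class-P Processing: [the data relate to criminal convictions? yes] AND [the data include special-category information? no] AND [number of data subjects affected: 841,550 persons ≥ 1,206,550 persons? no] → not satisfied.
article 4 — Certified Use: [the processing involves systematic monitoring of a public area? no] OR [the controller is established in the jurisdiction? yes] OR [the recipient is in a country with an adequacy finding? yes] → satisfied.
article 7 — Tier IV Operation: [the controller has appointed a data-protection officer? no] AND [the processing is not carried out by automated means? no] AND [the recipient is in a country with an adequacy finding? yes] → not satisfied.
article 12 — Controlled Operation: Class-P Processing (article 8)? no; Certified Use (article 4)? yes; not a Tier IV Operation (article 7)? yes — 2 of 3 hold (need ≥2) → satisfied.
article 3 — Accredited Processing: [the recipient is in a country with an adequacy finding? yes] AND [the controller has appointed a data-protection officer? no] → not satisfied.
article 1 — Reportable Use: [the data do not relate to criminal convictions? no] OR [the controller is established outside the jurisdiction? no] → not satisfied.
article 10 — Class-J Activity: [Accredited Processing (article 3)? no] OR [Reportable Use (article 1)? no] OR [the data include special-category information? no] → not satisfied.
article 13 — Tier VI Disclosure: [Tier II Handling (article 5)? yes] AND [Controlled Operation (article 12)? yes] AND [not a Class-J Activity (article 10)? yes] → satisfied.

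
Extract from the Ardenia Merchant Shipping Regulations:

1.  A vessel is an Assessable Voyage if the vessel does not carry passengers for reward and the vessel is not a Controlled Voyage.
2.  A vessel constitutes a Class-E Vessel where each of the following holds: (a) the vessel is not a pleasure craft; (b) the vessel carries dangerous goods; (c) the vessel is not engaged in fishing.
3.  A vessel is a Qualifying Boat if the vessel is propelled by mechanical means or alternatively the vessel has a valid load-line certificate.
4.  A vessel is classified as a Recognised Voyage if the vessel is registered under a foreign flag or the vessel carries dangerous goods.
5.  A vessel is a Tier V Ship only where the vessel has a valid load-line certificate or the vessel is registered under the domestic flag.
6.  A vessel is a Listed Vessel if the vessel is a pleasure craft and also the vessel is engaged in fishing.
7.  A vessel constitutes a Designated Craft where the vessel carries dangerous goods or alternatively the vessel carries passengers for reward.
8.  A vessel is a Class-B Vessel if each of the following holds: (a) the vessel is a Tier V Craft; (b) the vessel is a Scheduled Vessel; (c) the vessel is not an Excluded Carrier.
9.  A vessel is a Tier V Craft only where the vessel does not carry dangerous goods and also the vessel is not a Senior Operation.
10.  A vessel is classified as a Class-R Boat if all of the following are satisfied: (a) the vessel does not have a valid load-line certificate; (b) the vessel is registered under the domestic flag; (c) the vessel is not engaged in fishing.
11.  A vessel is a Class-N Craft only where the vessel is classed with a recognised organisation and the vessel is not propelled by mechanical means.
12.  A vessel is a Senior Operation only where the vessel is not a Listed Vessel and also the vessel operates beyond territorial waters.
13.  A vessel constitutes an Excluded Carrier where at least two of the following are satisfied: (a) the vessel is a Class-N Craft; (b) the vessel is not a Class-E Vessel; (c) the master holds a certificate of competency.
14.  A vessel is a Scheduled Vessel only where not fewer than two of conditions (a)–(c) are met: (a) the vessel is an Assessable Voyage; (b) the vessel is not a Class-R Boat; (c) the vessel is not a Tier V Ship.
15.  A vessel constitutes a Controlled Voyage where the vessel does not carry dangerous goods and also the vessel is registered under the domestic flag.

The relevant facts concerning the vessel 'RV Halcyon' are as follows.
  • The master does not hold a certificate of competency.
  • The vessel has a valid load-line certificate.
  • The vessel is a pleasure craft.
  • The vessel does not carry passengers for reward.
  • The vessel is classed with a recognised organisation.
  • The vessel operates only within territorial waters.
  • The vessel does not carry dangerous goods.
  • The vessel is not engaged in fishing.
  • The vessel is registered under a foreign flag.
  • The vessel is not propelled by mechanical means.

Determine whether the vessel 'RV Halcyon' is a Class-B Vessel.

paragraph 6 — Listed Vessel: [the vessel is a pleasure craft? yes] AND [the vessel is engaged in fishing? no] → not satisfied.
paragraph 12 — Senior Operation: [not a Listed Vessel (paragraph 6)? yes] AND [the vessel operates beyond territorial waters? no] → not satisfied.
paragraph 9 — Tier V Craft: [the vessel does not carry dangerous goods? yes] AND [not a Senior Operation (paragraph 12)? yes] → satisfied.
paragraph 15 — Controlled Voyage: [the vessel does not carry dangerous goods? yes] AND [the vessel is registered under the domestic flag? no] → not satisfied.
paragraph 1 — Assessable Voyage: [the vessel does not carry passengers for reward? yes] AND [not a Controlled Voyage (paragraph 15)? yes] → satisfied.
paragraph 10 — Class-R Boat: [the vessel does not have a valid load-line certificate? no] AND [the vessel is registered under the domestic flag? no] AND [the vessel is not engaged in fishing? yes] → not satisfied.
paragraph 5 — Tier V Ship: [the vessel has a valid load-line certificate? yes] OR [the vessel is registered under the domestic flag? no] → satisfied.
paragraph 14 — Scheduled Vessel: Assessable Voyage (paragraph 1)? yes; not a Class-R Boat (paragraph 10)? yes; not a Tier V Ship (paragraph 5)? no — 2 of 3 hold (need ≥2) → satisfied.
paragraph 11 — Class-N Craft: [the vessel is classed with a recognised organisation? yes] AND [the vessel is not propelled by mechanical means? yes] → satisfied.
paragraph 2 — Class-E Vessel: [the vessel is not a pleasure craft? no] AND [the vessel carries dangerous goods? no] AND [the vessel is not engaged in fishing? yes] → not satisfied.
paragraph 13 — Excluded Carrier: Class-N Craft (paragraph 11)? yes; not a Class-E Vessel (paragraph 2)? yes; the master holds a certificate of competency? no — 2 of 3 hold (need ≥2) → satisfied.
paragraph 8 — Class-B Vessel: [Tier V Craft (paragraph 9)? yes] AND [Scheduled Vessel (paragraph 14)? yes] AND [not an Excluded Carrier (paragraph 13)? no] → not satisfied.

No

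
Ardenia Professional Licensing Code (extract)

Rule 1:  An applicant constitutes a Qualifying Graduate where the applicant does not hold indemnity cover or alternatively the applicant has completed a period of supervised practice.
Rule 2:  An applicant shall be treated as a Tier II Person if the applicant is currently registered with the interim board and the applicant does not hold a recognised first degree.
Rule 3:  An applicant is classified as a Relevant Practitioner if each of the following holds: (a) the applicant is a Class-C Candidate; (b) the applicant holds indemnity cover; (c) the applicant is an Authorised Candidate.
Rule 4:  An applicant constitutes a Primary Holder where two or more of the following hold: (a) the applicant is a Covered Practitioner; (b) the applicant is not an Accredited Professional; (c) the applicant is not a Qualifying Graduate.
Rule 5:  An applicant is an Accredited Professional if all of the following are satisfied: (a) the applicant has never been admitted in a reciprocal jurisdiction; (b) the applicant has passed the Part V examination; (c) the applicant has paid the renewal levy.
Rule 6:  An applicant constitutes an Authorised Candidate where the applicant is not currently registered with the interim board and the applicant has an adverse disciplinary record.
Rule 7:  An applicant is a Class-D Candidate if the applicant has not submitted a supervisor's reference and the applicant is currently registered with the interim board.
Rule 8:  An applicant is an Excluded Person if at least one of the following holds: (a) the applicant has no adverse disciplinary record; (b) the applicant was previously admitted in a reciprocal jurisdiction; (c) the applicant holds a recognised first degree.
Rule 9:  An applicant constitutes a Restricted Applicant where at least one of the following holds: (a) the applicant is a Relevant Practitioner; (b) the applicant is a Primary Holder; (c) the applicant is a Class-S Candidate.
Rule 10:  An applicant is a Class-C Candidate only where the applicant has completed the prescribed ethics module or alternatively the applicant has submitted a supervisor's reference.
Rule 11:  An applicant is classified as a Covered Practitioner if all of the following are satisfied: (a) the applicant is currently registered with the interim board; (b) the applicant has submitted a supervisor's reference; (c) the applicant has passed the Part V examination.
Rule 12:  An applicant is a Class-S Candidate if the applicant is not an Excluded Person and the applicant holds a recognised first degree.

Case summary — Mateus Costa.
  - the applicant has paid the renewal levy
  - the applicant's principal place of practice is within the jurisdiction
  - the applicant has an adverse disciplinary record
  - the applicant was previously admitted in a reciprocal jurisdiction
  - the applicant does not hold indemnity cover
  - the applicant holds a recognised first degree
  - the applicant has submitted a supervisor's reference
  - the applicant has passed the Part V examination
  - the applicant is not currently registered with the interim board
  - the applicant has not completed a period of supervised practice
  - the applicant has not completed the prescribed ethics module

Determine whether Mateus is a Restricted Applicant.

No

Under rule 10: the applicant has completed the prescribed ethics module? no; or the applicant has submitted a supervisor's reference? yes. So the applicant is a Class-C Candidate.
Under rule 6: the applicant is not currently registered with the interim board? yes; and the applicant has an adverse disciplinary record? yes. So the applicant is an Authorised Candidate.
Under rule 3: Class-C Candidate (rule 10)? yes; and the applicant holds indemnity cover? no; and Authorised Candidate (rule 6)? yes. So the applicant is not a Relevant Practitioner.
Under rule 11: the applicant is currently registered with the interim board? no; and the applicant has submitted a supervisor's reference? yes; and the applicant has passed the Part V examination? yes. So the applicant is not a Covered Practitioner.
Under rule 5: the applicant has never been admitted in a reciprocal jurisdiction? no; and the applicant has passed the Part V examination? yes; and the applicant has paid the renewal levy? yes. So the applicant is not an Accredited Professional.
Under rule 1: the applicant does not hold indemnity cover? yes; or the applicant has completed a period of supervised practice? no. So the applicant is a Qualifying Graduate.
Under rule 4: Covered Practitioner (rule 11)? no; not an Accredited Professional (rule 5)? yes; not a Qualifying Graduate (rule 1)? no — 1 of 3 hold (need ≥2) → not satisfied.
Under rule 8: the applicant has no adverse disciplinary record? no; or the applicant was previously admitted in a reciprocal jurisdiction? yes; or the applicant holds a recognised first degree? yes. So the applicant is an Excluded Person.
Under rule 12: not an Excluded Person (rule 8)? no; and the applicant holds a recognised first degree? yes. So the applicant is not a Class-S Candidate.
Under rule 9: Relevant Practitioner (rule 3)? no; or Primary Holder (rule 4)? no; or Class-S Candidate (rule 12)? no. So the applicant is not a Restricted Applicant.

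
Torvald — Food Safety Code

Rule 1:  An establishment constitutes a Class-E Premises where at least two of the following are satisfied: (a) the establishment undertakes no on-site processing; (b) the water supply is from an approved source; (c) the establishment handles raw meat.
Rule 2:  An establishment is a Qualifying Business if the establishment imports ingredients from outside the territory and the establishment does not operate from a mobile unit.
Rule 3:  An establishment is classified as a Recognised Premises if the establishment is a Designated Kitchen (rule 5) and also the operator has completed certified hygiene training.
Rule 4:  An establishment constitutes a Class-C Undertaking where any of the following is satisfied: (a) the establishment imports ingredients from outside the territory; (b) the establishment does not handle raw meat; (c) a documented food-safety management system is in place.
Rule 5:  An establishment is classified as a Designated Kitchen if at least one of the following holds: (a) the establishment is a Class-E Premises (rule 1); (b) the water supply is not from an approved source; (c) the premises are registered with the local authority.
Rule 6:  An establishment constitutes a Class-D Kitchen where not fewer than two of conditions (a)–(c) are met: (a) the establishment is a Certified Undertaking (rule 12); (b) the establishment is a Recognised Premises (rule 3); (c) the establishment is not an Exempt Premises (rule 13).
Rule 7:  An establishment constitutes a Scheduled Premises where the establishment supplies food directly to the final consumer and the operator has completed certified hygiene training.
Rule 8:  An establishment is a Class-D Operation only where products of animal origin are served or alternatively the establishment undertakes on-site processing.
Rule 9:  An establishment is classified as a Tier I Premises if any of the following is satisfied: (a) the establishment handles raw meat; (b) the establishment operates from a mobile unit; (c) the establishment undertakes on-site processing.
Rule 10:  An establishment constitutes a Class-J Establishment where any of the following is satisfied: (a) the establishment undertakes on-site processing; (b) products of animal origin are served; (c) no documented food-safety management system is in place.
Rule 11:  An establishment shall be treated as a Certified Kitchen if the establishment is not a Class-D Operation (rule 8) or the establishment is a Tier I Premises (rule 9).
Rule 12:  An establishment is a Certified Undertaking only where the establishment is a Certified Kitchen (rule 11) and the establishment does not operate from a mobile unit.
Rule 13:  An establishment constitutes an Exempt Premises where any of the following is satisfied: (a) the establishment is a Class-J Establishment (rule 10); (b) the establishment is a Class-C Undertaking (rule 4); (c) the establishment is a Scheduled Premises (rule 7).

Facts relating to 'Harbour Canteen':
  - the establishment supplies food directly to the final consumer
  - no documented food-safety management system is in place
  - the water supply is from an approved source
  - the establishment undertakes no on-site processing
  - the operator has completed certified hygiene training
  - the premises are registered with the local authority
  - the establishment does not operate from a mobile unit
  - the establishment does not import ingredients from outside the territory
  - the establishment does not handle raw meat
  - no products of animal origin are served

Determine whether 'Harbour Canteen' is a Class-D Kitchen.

rule 8 — Class-D Operation: [products of animal origin are served? no] OR [the establishment undertakes on-site processing? no] → not satisfied.
rule 9 — Tier I Premises: [the establishment handles raw meat? no] OR [the establishment operates from a mobile unit? no] OR [the establishment undertakes on-site processing? no] → not satisfied.
rule 11 — Certified Kitchen: [not a Class-D Operation (rule 8)? yes] OR [Tier I Premises (rule 9)? no] → satisfied.
rule 12 — Certified Undertaking: [Certified Kitchen (rule 11)? yes] AND [the establishment does not operate from a mobile unit? yes] → satisfied.
rule 1 — Class-E Premises: the establishment undertakes no on-site processing? yes; the water supply is from an approved source? yes; the establishment handles raw meat? no — 2 of 3 hold (need ≥2) → satisfied.
rule 5 — Designated Kitchen: [Class-E Premises (rule 1)? yes] OR [the water supply is not from an approved source? no] OR [the premises are registered with the local authority? yes] → satisfied.
rule 3 — Recognised Premises: [Designated Kitchen (rule 5)? yes] AND [the operator has completed certified hygiene training? yes] → satisfied.
rule 10 — Class-J Establishment: [the establishment undertakes on-site processing? no] OR [products of animal origin are served? no] OR [no documented food-safety management system is in place? yes] → satisfied.
rule 4 — Class-C Undertaking: [the establishment imports ingredients from outside the territory? no] OR [the establishment does not handle raw meat? yes] OR [a documented food-safety management system is in place? no] → satisfied.
rule 7 — Scheduled Premises: [the establishment supplies food directly to the final consumer? yes] AND [the operator has completed certified hygiene training? yes] → satisfied.
rule 13 — Exempt Premises: [Class-J Establishment (rule 10)? yes] OR [Class-C Undertaking (rule 4)? yes] OR [Scheduled Premises (rule 7)? yes] → satisfied.
rule 6 — Class-D Kitchen: Certified Undertaking (rule 12)? yes; Recognised Premises (rule 3)? yes; not an Exempt Premises (rule 13)? no — 2 of 3 hold (need ≥2) → satisfied.

Yes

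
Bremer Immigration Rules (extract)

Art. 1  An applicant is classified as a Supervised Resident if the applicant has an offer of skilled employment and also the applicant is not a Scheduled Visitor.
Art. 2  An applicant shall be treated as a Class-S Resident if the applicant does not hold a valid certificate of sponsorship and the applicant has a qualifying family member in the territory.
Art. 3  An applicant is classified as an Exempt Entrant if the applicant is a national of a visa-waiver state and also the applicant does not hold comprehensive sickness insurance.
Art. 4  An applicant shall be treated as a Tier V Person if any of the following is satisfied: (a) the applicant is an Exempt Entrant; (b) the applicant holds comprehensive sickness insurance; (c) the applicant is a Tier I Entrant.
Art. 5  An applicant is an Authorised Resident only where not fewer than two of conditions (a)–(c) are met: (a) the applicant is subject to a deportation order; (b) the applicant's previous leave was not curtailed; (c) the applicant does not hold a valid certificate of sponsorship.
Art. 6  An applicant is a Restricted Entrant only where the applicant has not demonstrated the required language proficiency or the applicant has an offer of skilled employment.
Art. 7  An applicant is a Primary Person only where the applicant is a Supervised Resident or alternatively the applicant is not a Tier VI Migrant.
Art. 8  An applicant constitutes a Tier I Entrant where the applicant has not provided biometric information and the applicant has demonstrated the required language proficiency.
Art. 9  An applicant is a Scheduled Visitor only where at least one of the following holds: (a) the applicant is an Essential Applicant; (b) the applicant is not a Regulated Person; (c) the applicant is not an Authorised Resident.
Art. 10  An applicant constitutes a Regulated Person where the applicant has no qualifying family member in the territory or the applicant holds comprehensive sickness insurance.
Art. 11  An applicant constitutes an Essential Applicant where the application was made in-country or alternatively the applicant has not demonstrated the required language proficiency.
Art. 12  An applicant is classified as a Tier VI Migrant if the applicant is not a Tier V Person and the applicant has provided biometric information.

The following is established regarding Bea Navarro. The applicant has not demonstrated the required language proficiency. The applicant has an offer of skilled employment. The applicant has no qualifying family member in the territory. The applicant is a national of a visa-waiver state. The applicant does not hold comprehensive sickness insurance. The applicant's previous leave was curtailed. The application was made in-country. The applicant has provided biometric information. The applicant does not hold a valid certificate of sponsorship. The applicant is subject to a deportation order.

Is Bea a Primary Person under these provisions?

Yes

article 11 — Essential Applicant: [the application was made in-country? yes] OR [the applicant has not demonstrated the required language proficiency? yes] → satisfied.
article 10 — Regulated Person: [the applicant has no qualifying family member in the territory? yes] OR [the applicant holds comprehensive sickness insurance? no] → satisfied.
article 5 — Authorised Resident: the applicant is subject to a deportation order? yes; the applicant's previous leave was not curtailed? no; the applicant does not hold a valid certificate of sponsorship? yes — 2 of 3 hold (need ≥2) → satisfied.
article 9 — Scheduled Visitor: [Essential Applicant (article 11)? yes] OR [not a Regulated Person (article 10)? no] OR [not an Authorised Resident (article 5)? no] → satisfied.
article 1 — Supervised Resident: [the applicant has an offer of skilled employment? yes] AND [not a Scheduled Visitor (article 9)? no] → not satisfied.
article 3 — Exempt Entrant: [the applicant is a national of a visa-waiver state? yes] AND [the applicant does not hold comprehensive sickness insurance? yes] → satisfied.
article 8 — Tier I Entrant: [the applicant has not provided biometric information? no] AND [the applicant has demonstrated the required language proficiency? no] → not satisfied.
article 4 — Tier V Person: [Exempt Entrant (article 3)? yes] OR [the applicant holds comprehensive sickness insurance? no] OR [Tier I Entrant (article 8)? no] → satisfied.
article 12 — Tier VI Migrant: [not a Tier V Person (article 4)? no] AND [the applicant has provided biometric information? yes] → not satisfied.
article 7 — Primary Person: [Supervised Resident (article 1)? no] OR [not a Tier VI Migrant (article 12)? yes] → satisfied.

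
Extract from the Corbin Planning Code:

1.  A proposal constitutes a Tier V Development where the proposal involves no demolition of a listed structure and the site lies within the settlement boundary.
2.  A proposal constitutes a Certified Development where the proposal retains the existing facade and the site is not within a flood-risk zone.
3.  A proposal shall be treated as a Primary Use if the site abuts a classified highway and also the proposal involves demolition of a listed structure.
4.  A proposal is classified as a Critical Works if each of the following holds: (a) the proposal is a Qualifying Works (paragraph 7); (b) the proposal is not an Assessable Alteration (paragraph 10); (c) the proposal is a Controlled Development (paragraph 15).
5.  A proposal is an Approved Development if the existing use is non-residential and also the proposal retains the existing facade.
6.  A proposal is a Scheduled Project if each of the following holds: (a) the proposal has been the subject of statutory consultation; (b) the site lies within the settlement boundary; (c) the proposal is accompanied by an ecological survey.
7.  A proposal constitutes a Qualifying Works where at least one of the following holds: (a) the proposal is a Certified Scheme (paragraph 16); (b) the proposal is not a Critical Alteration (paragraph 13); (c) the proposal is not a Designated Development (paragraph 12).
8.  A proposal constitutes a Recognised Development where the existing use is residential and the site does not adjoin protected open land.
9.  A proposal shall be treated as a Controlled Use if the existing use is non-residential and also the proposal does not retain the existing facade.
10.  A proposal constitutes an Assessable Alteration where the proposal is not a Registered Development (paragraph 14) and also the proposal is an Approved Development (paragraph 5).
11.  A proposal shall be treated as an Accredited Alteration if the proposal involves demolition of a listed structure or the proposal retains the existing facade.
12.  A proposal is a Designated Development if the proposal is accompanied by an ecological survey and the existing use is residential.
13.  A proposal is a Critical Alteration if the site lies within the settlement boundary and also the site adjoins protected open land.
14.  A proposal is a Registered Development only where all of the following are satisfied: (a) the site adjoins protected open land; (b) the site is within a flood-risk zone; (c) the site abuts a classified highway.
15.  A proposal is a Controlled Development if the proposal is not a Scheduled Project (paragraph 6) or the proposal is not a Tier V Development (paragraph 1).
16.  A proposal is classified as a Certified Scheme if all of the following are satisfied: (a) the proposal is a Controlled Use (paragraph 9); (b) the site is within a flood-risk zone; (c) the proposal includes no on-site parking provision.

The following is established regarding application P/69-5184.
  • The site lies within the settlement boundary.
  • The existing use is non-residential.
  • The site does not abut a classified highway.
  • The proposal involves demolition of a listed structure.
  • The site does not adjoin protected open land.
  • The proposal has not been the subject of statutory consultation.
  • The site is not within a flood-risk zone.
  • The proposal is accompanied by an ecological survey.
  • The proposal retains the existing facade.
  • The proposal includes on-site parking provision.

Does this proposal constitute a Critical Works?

No

paragraph 9 — Controlled Use: [the existing use is non-residential? yes] AND [the proposal does not retain the existing facade? no] → not satisfied.
paragraph 16 — Certified Scheme: [Controlled Use (paragraph 9)? no] AND [the site is within a flood-risk zone? no] AND [the proposal includes no on-site parking provision? no] → not satisfied.
paragraph 13 — Critical Alteration: [the site lies within the settlement boundary? yes] AND [the site adjoins protected open land? no] → not satisfied.
paragraph 12 — Designated Development: [the proposal is accompanied by an ecological survey? yes] AND [the existing use is residential? no] → not satisfied.
paragraph 7 — Qualifying Works: [Certified Scheme (paragraph 16)? no] OR [not a Critical Alteration (paragraph 13)? yes] OR [not a Designated Development (paragraph 12)? yes] → satisfied.
paragraph 14 — Registered Development: [the site adjoins protected open land? no] AND [the site is within a flood-risk zone? no] AND [the site abuts a classified highway? no] → not satisfied.
paragraph 5 — Approved Development: [the existing use is non-residential? yes] AND [the proposal retains the existing facade? yes] → satisfied.
paragraph 10 — Assessable Alteration: [not a Registered Development (paragraph 14)? yes] AND [Approved Development (paragraph 5)? yes] → satisfied.
paragraph 6 — Scheduled Project: [the proposal has been the subject of statutory consultation? no] AND [the site lies within the settlement boundary? yes] AND [the proposal is accompanied by an ecological survey? yes] → not satisfied.
paragraph 1 — Tier V Development: [the proposal involves no demolition of a listed structure? no] AND [the site lies within the settlement boundary? yes] → not satisfied.
paragraph 15 — Controlled Development: [not a Scheduled Project (paragraph 6)? yes] OR [not a Tier V Development (paragraph 1)? yes] → satisfied.
paragraph 4 — Critical Works: [Qualifying Works (paragraph 7)? yes] AND [not an Assessable Alteration (paragraph 10)? no] AND [Controlled Development (paragraph 15)? yes] → not satisfied.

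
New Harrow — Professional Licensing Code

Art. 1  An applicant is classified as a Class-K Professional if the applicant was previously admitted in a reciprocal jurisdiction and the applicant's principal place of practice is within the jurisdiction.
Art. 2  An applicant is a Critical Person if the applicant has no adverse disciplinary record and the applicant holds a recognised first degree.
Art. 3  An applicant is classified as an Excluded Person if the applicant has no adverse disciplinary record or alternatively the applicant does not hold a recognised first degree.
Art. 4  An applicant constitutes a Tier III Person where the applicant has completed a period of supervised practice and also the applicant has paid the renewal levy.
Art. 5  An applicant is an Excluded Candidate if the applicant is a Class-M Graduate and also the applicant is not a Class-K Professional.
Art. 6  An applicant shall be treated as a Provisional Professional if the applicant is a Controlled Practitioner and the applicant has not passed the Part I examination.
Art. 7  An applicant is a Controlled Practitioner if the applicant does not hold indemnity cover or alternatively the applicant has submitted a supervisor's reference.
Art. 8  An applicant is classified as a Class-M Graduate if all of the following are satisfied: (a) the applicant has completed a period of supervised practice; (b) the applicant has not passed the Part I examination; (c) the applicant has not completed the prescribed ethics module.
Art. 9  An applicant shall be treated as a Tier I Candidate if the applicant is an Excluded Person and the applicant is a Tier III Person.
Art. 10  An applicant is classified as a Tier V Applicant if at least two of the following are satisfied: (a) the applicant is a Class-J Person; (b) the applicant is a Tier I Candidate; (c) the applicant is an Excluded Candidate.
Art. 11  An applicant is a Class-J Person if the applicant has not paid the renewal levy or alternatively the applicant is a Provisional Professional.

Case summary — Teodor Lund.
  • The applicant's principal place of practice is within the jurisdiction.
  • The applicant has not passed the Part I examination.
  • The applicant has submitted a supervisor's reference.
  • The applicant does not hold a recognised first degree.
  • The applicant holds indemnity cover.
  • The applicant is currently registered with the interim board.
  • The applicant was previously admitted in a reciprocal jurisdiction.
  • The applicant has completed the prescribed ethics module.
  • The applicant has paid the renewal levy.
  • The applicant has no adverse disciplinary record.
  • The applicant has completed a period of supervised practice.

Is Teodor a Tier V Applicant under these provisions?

Under article 7: the applicant does not hold indemnity cover? no; or the applicant has submitted a supervisor's reference? yes. So the applicant is a Controlled Practitioner.
Under article 6: Controlled Practitioner (article 7)? yes; and the applicant has not passed the Part I examination? yes. So the applicant is a Provisional Professional.
Under article 11: the applicant has not paid the renewal levy? no; or Provisional Professional (article 6)? yes. So the applicant is a Class-J Person.
Under article 3: the applicant has no adverse disciplinary record? yes; or the applicant does not hold a recognised first degree? yes. So the applicant is an Excluded Person.
Under article 4: the applicant has completed a period of supervised practice? yes; and the applicant has paid the renewal levy? yes. So the applicant is a Tier III Person.
Under article 9: Excluded Person (article 3)? yes; and Tier III Person (article 4)? yes. So the applicant is a Tier I Candidate.
Under article 8: the applicant has completed a period of supervised practice? yes; and the applicant has not passed the Part I examination? yes; and the applicant has not completed the prescribed ethics module? no. So the applicant is not a Class-M Graduate.
Under article 1: the applicant was previously admitted in a reciprocal jurisdiction? yes; and the applicant's principal place of practice is within the jurisdiction? yes. So the applicant is a Class-K Professional.
Under article 5: Class-M Graduate (article 8)? no; and not a Class-K Professional (article 1)? no. So the applicant is not an Excluded Candidate.
Under article 10: Class-J Person (article 11)? yes; Tier I Candidate (article 9)? yes; Excluded Candidate (article 5)? no — 2 of 3 hold (need ≥2) → satisfied.

Yes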